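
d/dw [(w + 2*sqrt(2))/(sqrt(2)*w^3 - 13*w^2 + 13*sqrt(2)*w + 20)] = (-2*sqrt(2)*w^3 + w^2 + 52*sqrt(2)*w - 32)/(2*w^6 - 26*sqrt(2)*w^5 + 221*w^4 - 298*sqrt(2)*w^3 - 182*w^2 + 520*sqrt(2)*w + 400)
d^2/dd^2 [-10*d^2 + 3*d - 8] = -20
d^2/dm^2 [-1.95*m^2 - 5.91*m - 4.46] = -3.90000000000000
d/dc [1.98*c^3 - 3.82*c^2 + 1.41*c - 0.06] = 5.94*c^2 - 7.64*c + 1.41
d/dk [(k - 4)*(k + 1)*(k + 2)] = 3*k^2 - 2*k - 10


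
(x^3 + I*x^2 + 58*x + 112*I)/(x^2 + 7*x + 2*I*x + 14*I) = (x^2 - I*x + 56)/(x + 7)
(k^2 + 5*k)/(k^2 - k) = (k + 5)/(k - 1)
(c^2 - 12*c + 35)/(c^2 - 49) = (c - 5)/(c + 7)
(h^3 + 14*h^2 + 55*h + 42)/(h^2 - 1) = (h^2 + 13*h + 42)/(h - 1)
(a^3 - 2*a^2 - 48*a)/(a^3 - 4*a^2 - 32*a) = (a + 6)/(a + 4)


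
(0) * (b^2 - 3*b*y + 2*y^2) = 0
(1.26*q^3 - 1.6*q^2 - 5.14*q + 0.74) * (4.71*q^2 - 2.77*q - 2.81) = 5.9346*q^5 - 11.0262*q^4 - 23.318*q^3 + 22.2192*q^2 + 12.3936*q - 2.0794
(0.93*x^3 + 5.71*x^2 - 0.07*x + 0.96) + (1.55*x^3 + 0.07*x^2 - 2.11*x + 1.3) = 2.48*x^3 + 5.78*x^2 - 2.18*x + 2.26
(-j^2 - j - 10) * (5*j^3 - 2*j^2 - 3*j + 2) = -5*j^5 - 3*j^4 - 45*j^3 + 21*j^2 + 28*j - 20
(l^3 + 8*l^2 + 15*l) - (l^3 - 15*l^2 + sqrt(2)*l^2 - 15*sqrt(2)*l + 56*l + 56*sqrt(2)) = -sqrt(2)*l^2 + 23*l^2 - 41*l + 15*sqrt(2)*l - 56*sqrt(2)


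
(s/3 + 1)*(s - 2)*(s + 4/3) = s^3/3 + 7*s^2/9 - 14*s/9 - 8/3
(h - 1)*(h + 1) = h^2 - 1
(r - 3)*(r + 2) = r^2 - r - 6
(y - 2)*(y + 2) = y^2 - 4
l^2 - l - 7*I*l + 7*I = (l - 1)*(l - 7*I)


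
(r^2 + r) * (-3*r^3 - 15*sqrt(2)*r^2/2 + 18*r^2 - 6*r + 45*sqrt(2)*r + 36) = -3*r^5 - 15*sqrt(2)*r^4/2 + 15*r^4 + 12*r^3 + 75*sqrt(2)*r^3/2 + 30*r^2 + 45*sqrt(2)*r^2 + 36*r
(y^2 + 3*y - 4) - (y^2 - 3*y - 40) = 6*y + 36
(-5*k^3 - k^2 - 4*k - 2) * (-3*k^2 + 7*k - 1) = 15*k^5 - 32*k^4 + 10*k^3 - 21*k^2 - 10*k + 2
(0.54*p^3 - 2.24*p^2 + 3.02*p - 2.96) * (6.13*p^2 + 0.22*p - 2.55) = 3.3102*p^5 - 13.6124*p^4 + 16.6428*p^3 - 11.7684*p^2 - 8.3522*p + 7.548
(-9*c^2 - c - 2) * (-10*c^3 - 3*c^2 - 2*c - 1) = 90*c^5 + 37*c^4 + 41*c^3 + 17*c^2 + 5*c + 2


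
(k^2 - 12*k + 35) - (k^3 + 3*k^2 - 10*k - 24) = -k^3 - 2*k^2 - 2*k + 59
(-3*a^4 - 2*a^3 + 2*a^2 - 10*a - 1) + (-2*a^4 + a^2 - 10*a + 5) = -5*a^4 - 2*a^3 + 3*a^2 - 20*a + 4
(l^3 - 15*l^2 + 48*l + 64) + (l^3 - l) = 2*l^3 - 15*l^2 + 47*l + 64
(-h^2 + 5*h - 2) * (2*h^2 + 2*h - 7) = -2*h^4 + 8*h^3 + 13*h^2 - 39*h + 14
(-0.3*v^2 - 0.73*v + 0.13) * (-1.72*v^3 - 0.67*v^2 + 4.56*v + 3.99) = 0.516*v^5 + 1.4566*v^4 - 1.1025*v^3 - 4.6129*v^2 - 2.3199*v + 0.5187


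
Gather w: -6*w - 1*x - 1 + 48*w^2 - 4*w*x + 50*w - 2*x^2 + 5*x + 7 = 48*w^2 + w*(44 - 4*x) - 2*x^2 + 4*x + 6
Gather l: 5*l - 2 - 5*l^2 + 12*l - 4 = -5*l^2 + 17*l - 6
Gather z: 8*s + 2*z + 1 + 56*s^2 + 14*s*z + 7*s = 56*s^2 + 15*s + z*(14*s + 2) + 1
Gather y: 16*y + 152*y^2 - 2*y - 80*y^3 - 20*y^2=-80*y^3 + 132*y^2 + 14*y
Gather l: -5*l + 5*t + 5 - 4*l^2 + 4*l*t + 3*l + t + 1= -4*l^2 + l*(4*t - 2) + 6*t + 6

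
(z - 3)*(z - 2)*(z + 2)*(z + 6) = z^4 + 3*z^3 - 22*z^2 - 12*z + 72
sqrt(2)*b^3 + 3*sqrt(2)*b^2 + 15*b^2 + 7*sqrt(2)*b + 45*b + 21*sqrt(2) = (b + 3)*(b + 7*sqrt(2))*(sqrt(2)*b + 1)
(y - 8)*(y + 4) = y^2 - 4*y - 32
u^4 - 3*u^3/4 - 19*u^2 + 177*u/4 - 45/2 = (u - 3)*(u - 2)*(u - 3/4)*(u + 5)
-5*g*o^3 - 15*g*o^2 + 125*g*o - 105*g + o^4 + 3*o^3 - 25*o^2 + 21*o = (-5*g + o)*(o - 3)*(o - 1)*(o + 7)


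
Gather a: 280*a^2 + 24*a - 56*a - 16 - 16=280*a^2 - 32*a - 32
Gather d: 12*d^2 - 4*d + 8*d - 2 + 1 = 12*d^2 + 4*d - 1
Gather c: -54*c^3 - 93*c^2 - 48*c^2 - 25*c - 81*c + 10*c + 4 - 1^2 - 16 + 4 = -54*c^3 - 141*c^2 - 96*c - 9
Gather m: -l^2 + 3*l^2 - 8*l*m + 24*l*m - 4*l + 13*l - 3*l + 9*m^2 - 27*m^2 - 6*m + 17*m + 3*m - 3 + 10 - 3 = 2*l^2 + 6*l - 18*m^2 + m*(16*l + 14) + 4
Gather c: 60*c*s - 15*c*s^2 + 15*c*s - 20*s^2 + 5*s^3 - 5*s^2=c*(-15*s^2 + 75*s) + 5*s^3 - 25*s^2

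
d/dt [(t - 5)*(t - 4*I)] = 2*t - 5 - 4*I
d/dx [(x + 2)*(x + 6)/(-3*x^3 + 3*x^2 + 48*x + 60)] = (x^2 + 12*x - 8)/(3*(x^4 - 6*x^3 - 11*x^2 + 60*x + 100))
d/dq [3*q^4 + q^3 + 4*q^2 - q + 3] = 12*q^3 + 3*q^2 + 8*q - 1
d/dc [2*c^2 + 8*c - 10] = 4*c + 8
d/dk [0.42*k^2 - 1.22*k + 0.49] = 0.84*k - 1.22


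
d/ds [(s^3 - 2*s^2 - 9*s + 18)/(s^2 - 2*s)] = 1 + 9/s^2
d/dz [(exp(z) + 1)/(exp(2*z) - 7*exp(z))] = (-exp(2*z) - 2*exp(z) + 7)*exp(-z)/(exp(2*z) - 14*exp(z) + 49)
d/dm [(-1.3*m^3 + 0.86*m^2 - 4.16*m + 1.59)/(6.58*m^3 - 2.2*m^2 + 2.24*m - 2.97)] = (-2.7988*m^4 + 48.9216*m^3 - 27.0292*m^2 + 1.8876*m + 8.7936)/(43.2964*m^6 - 28.952*m^5 + 34.3184*m^4 - 48.9412*m^3 + 18.0856*m^2 - 13.3056*m + 8.8209)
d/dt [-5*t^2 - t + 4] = -10*t - 1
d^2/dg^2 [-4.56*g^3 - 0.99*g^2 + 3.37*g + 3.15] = -27.36*g - 1.98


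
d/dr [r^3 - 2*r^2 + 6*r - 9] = 3*r^2 - 4*r + 6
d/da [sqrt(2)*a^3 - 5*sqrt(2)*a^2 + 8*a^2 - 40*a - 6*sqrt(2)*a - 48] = 3*sqrt(2)*a^2 - 10*sqrt(2)*a + 16*a - 40 - 6*sqrt(2)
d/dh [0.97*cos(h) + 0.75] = -0.97*sin(h)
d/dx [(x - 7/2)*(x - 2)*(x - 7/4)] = 3*x^2 - 29*x/2 + 133/8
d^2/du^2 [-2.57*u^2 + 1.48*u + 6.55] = -5.14000000000000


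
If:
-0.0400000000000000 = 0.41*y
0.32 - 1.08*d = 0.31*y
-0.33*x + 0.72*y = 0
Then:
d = 0.32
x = -0.21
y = -0.10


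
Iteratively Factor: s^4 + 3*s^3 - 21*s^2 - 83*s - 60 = (s + 4)*(s^3 - s^2 - 17*s - 15) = (s + 3)*(s + 4)*(s^2 - 4*s - 5) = (s - 5)*(s + 3)*(s + 4)*(s + 1)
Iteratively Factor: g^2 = (g)*(g)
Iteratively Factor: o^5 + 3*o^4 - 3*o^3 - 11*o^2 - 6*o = (o - 2)*(o^4 + 5*o^3 + 7*o^2 + 3*o) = (o - 2)*(o + 1)*(o^3 + 4*o^2 + 3*o) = (o - 2)*(o + 1)*(o + 3)*(o^2 + o) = (o - 2)*(o + 1)^2*(o + 3)*(o)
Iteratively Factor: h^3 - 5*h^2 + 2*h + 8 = (h - 2)*(h^2 - 3*h - 4) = (h - 2)*(h + 1)*(h - 4)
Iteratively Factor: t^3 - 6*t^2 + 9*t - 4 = (t - 4)*(t^2 - 2*t + 1) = (t - 4)*(t - 1)*(t - 1)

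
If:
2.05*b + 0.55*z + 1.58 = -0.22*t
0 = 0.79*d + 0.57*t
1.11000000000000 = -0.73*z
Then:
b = -0.107317073170732*t - 0.362779819579018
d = -0.721518987341772*t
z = -1.52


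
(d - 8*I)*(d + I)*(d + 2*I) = d^3 - 5*I*d^2 + 22*d + 16*I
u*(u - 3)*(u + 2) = u^3 - u^2 - 6*u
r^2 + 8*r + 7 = (r + 1)*(r + 7)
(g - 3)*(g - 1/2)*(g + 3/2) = g^3 - 2*g^2 - 15*g/4 + 9/4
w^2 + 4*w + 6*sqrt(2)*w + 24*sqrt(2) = (w + 4)*(w + 6*sqrt(2))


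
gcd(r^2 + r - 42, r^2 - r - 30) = r - 6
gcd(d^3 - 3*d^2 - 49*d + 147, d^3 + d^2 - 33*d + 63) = d^2 + 4*d - 21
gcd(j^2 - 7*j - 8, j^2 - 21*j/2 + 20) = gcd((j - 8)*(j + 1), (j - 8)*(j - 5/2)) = j - 8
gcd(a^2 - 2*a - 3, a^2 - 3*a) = a - 3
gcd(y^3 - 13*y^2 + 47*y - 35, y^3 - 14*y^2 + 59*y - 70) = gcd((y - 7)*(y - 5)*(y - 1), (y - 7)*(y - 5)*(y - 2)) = y^2 - 12*y + 35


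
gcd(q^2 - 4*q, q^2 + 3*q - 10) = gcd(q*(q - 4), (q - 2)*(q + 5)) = 1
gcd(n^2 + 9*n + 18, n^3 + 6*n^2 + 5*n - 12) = n + 3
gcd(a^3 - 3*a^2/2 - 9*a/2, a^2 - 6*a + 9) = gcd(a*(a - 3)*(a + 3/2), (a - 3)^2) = a - 3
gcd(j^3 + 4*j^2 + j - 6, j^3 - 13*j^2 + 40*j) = 1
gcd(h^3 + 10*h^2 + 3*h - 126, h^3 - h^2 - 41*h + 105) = h^2 + 4*h - 21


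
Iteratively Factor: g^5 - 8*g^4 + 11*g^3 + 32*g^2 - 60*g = (g - 5)*(g^4 - 3*g^3 - 4*g^2 + 12*g) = (g - 5)*(g - 2)*(g^3 - g^2 - 6*g) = g*(g - 5)*(g - 2)*(g^2 - g - 6) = g*(g - 5)*(g - 2)*(g + 2)*(g - 3)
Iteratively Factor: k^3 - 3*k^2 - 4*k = (k + 1)*(k^2 - 4*k) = k*(k + 1)*(k - 4)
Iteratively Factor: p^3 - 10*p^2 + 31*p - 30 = (p - 2)*(p^2 - 8*p + 15) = (p - 3)*(p - 2)*(p - 5)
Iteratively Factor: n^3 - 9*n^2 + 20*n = (n - 4)*(n^2 - 5*n) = n*(n - 4)*(n - 5)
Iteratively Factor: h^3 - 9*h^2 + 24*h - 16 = (h - 1)*(h^2 - 8*h + 16) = (h - 4)*(h - 1)*(h - 4)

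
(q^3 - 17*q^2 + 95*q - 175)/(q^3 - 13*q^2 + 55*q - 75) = (q - 7)/(q - 3)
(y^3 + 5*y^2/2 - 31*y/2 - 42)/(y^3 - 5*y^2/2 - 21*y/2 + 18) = (2*y + 7)/(2*y - 3)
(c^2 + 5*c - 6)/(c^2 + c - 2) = (c + 6)/(c + 2)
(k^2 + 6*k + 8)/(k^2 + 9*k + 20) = (k + 2)/(k + 5)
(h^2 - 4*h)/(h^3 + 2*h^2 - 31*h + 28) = h/(h^2 + 6*h - 7)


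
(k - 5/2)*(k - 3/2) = k^2 - 4*k + 15/4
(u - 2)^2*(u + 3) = u^3 - u^2 - 8*u + 12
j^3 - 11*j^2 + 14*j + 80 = (j - 8)*(j - 5)*(j + 2)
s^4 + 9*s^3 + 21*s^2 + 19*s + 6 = (s + 1)^3*(s + 6)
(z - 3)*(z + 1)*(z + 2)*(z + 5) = z^4 + 5*z^3 - 7*z^2 - 41*z - 30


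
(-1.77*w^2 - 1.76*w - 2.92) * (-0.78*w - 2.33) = 1.3806*w^3 + 5.4969*w^2 + 6.3784*w + 6.8036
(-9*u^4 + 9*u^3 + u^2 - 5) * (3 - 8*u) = 72*u^5 - 99*u^4 + 19*u^3 + 3*u^2 + 40*u - 15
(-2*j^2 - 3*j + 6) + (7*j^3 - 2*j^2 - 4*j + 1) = 7*j^3 - 4*j^2 - 7*j + 7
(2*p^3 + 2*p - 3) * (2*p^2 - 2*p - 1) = 4*p^5 - 4*p^4 + 2*p^3 - 10*p^2 + 4*p + 3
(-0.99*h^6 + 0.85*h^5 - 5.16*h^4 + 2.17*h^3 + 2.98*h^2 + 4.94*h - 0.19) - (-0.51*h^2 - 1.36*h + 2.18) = -0.99*h^6 + 0.85*h^5 - 5.16*h^4 + 2.17*h^3 + 3.49*h^2 + 6.3*h - 2.37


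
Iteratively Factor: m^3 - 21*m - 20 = (m + 4)*(m^2 - 4*m - 5) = (m - 5)*(m + 4)*(m + 1)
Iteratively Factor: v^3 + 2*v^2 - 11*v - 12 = (v - 3)*(v^2 + 5*v + 4) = (v - 3)*(v + 4)*(v + 1)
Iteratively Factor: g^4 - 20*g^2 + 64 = (g + 4)*(g^3 - 4*g^2 - 4*g + 16) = (g + 2)*(g + 4)*(g^2 - 6*g + 8) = (g - 4)*(g + 2)*(g + 4)*(g - 2)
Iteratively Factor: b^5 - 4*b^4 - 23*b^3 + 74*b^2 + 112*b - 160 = (b - 5)*(b^4 + b^3 - 18*b^2 - 16*b + 32) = (b - 5)*(b + 2)*(b^3 - b^2 - 16*b + 16) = (b - 5)*(b - 1)*(b + 2)*(b^2 - 16) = (b - 5)*(b - 4)*(b - 1)*(b + 2)*(b + 4)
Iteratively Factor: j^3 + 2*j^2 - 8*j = (j + 4)*(j^2 - 2*j) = j*(j + 4)*(j - 2)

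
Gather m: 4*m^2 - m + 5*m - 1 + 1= 4*m^2 + 4*m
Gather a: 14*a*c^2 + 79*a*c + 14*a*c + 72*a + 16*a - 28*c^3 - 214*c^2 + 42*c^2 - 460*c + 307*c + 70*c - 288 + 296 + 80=a*(14*c^2 + 93*c + 88) - 28*c^3 - 172*c^2 - 83*c + 88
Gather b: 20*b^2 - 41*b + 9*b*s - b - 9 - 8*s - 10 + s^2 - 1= 20*b^2 + b*(9*s - 42) + s^2 - 8*s - 20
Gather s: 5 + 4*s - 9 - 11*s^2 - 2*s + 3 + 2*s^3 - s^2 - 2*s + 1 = 2*s^3 - 12*s^2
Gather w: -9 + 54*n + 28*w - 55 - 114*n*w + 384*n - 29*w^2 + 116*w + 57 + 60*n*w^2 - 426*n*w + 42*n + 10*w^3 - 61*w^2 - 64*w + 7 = 480*n + 10*w^3 + w^2*(60*n - 90) + w*(80 - 540*n)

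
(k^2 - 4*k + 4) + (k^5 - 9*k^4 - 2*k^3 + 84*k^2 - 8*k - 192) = k^5 - 9*k^4 - 2*k^3 + 85*k^2 - 12*k - 188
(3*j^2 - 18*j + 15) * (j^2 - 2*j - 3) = 3*j^4 - 24*j^3 + 42*j^2 + 24*j - 45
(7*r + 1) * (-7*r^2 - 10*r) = -49*r^3 - 77*r^2 - 10*r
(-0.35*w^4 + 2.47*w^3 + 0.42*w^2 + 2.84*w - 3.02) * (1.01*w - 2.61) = -0.3535*w^5 + 3.4082*w^4 - 6.0225*w^3 + 1.7722*w^2 - 10.4626*w + 7.8822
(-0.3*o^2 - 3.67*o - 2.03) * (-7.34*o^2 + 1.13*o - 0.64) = 2.202*o^4 + 26.5988*o^3 + 10.9451*o^2 + 0.0549000000000008*o + 1.2992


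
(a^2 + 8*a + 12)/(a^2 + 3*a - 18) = (a + 2)/(a - 3)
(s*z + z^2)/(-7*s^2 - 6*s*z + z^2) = z/(-7*s + z)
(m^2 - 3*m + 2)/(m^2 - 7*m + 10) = (m - 1)/(m - 5)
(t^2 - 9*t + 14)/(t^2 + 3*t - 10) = (t - 7)/(t + 5)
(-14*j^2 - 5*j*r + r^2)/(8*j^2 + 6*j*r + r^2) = (-7*j + r)/(4*j + r)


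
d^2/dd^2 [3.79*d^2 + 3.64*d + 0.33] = 7.58000000000000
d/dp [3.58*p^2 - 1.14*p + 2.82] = 7.16*p - 1.14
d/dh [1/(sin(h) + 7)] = -cos(h)/(sin(h) + 7)^2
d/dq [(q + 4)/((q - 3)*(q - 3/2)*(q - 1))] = 2*(-4*q^3 - 13*q^2 + 88*q - 81)/(4*q^6 - 44*q^5 + 193*q^4 - 432*q^3 + 522*q^2 - 324*q + 81)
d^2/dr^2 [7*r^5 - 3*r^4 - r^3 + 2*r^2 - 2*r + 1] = 140*r^3 - 36*r^2 - 6*r + 4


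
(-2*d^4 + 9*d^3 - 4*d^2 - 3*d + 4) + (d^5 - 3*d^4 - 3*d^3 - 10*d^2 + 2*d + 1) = d^5 - 5*d^4 + 6*d^3 - 14*d^2 - d + 5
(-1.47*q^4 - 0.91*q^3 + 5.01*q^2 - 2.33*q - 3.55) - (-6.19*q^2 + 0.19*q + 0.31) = -1.47*q^4 - 0.91*q^3 + 11.2*q^2 - 2.52*q - 3.86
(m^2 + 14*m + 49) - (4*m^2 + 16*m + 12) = -3*m^2 - 2*m + 37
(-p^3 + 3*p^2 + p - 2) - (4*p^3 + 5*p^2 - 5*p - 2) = -5*p^3 - 2*p^2 + 6*p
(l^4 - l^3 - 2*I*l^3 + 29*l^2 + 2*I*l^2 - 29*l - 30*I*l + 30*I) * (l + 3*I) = l^5 - l^4 + I*l^4 + 35*l^3 - I*l^3 - 35*l^2 + 57*I*l^2 + 90*l - 57*I*l - 90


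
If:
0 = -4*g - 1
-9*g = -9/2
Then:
No Solution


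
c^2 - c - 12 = (c - 4)*(c + 3)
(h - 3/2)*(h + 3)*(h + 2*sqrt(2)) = h^3 + 3*h^2/2 + 2*sqrt(2)*h^2 - 9*h/2 + 3*sqrt(2)*h - 9*sqrt(2)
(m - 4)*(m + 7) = m^2 + 3*m - 28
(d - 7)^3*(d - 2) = d^4 - 23*d^3 + 189*d^2 - 637*d + 686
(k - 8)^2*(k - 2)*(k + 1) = k^4 - 17*k^3 + 78*k^2 - 32*k - 128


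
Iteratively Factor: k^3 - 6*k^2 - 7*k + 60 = (k + 3)*(k^2 - 9*k + 20) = (k - 5)*(k + 3)*(k - 4)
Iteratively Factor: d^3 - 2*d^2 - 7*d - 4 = (d + 1)*(d^2 - 3*d - 4) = (d + 1)^2*(d - 4)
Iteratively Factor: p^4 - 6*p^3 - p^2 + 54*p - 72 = (p - 4)*(p^3 - 2*p^2 - 9*p + 18) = (p - 4)*(p - 3)*(p^2 + p - 6) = (p - 4)*(p - 3)*(p + 3)*(p - 2)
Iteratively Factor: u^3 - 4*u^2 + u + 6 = (u - 3)*(u^2 - u - 2) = (u - 3)*(u + 1)*(u - 2)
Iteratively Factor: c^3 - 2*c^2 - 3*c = (c)*(c^2 - 2*c - 3) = c*(c - 3)*(c + 1)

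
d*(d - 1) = d^2 - d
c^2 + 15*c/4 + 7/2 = (c + 7/4)*(c + 2)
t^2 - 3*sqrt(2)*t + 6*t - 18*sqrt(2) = (t + 6)*(t - 3*sqrt(2))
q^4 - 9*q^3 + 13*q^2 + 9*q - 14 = (q - 7)*(q - 2)*(q - 1)*(q + 1)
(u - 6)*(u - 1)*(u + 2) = u^3 - 5*u^2 - 8*u + 12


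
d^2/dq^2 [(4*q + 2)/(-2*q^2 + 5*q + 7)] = 4*((2*q + 1)*(4*q - 5)^2 + 4*(3*q - 2)*(-2*q^2 + 5*q + 7))/(-2*q^2 + 5*q + 7)^3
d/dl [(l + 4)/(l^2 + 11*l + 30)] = (l^2 + 11*l - (l + 4)*(2*l + 11) + 30)/(l^2 + 11*l + 30)^2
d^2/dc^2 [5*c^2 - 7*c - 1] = 10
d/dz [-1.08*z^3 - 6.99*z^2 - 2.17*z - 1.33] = -3.24*z^2 - 13.98*z - 2.17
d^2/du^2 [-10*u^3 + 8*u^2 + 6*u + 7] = 16 - 60*u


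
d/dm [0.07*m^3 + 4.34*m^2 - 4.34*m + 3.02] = 0.21*m^2 + 8.68*m - 4.34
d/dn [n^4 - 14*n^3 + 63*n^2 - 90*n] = 4*n^3 - 42*n^2 + 126*n - 90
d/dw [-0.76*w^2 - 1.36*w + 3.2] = -1.52*w - 1.36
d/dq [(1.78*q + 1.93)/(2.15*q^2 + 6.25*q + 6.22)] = (3.827*q^2 + 11.125*q - (1.78*q + 1.93)*(4.3*q + 6.25) + 11.0716)/(2.15*q^2 + 6.25*q + 6.22)^2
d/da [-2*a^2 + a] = 1 - 4*a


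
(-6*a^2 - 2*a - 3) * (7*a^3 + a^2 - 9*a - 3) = -42*a^5 - 20*a^4 + 31*a^3 + 33*a^2 + 33*a + 9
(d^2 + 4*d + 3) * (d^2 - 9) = d^4 + 4*d^3 - 6*d^2 - 36*d - 27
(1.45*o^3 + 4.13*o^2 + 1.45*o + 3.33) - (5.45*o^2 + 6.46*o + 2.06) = 1.45*o^3 - 1.32*o^2 - 5.01*o + 1.27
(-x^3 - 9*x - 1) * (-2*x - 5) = 2*x^4 + 5*x^3 + 18*x^2 + 47*x + 5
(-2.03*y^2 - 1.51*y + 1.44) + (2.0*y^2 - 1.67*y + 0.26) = -0.0299999999999998*y^2 - 3.18*y + 1.7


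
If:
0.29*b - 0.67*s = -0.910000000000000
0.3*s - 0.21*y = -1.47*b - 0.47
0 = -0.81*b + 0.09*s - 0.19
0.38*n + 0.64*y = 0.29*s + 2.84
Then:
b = -0.09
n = 2.57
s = 1.32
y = 3.51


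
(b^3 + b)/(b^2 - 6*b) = (b^2 + 1)/(b - 6)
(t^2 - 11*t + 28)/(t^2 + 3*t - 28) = (t - 7)/(t + 7)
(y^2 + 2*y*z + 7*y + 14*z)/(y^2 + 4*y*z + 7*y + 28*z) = (y + 2*z)/(y + 4*z)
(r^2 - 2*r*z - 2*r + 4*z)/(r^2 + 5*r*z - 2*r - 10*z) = (r - 2*z)/(r + 5*z)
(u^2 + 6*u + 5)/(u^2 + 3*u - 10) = (u + 1)/(u - 2)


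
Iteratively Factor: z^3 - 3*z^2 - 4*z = (z + 1)*(z^2 - 4*z) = (z - 4)*(z + 1)*(z)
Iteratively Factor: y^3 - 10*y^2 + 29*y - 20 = (y - 4)*(y^2 - 6*y + 5) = (y - 5)*(y - 4)*(y - 1)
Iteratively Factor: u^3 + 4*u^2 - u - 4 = (u + 1)*(u^2 + 3*u - 4) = (u + 1)*(u + 4)*(u - 1)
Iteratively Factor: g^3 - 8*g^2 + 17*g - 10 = (g - 1)*(g^2 - 7*g + 10) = (g - 5)*(g - 1)*(g - 2)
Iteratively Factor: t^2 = (t)*(t)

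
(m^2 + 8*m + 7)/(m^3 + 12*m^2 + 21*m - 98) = (m + 1)/(m^2 + 5*m - 14)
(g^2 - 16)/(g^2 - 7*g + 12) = (g + 4)/(g - 3)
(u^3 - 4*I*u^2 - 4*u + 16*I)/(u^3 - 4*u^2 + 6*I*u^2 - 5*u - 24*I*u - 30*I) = (u^3 - 4*I*u^2 - 4*u + 16*I)/(u^3 + u^2*(-4 + 6*I) + u*(-5 - 24*I) - 30*I)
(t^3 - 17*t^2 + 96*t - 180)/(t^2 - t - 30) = (t^2 - 11*t + 30)/(t + 5)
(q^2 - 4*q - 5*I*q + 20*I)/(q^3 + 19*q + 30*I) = (q - 4)/(q^2 + 5*I*q - 6)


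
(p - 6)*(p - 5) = p^2 - 11*p + 30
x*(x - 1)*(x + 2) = x^3 + x^2 - 2*x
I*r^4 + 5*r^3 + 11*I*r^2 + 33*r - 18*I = (r - 6*I)*(r - I)*(r + 3*I)*(I*r + 1)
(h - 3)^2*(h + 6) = h^3 - 27*h + 54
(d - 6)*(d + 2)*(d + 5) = d^3 + d^2 - 32*d - 60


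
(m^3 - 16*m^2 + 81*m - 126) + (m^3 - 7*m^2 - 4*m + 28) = 2*m^3 - 23*m^2 + 77*m - 98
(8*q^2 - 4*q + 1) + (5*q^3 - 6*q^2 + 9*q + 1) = 5*q^3 + 2*q^2 + 5*q + 2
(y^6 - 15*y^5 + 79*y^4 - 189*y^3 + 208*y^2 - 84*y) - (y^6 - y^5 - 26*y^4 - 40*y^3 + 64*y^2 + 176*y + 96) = -14*y^5 + 105*y^4 - 149*y^3 + 144*y^2 - 260*y - 96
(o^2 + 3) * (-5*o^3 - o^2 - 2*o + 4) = -5*o^5 - o^4 - 17*o^3 + o^2 - 6*o + 12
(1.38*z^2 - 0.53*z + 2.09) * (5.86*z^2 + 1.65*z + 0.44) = 8.0868*z^4 - 0.828800000000001*z^3 + 11.9801*z^2 + 3.2153*z + 0.9196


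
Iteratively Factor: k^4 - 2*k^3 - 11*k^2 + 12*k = (k)*(k^3 - 2*k^2 - 11*k + 12) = k*(k - 1)*(k^2 - k - 12) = k*(k - 1)*(k + 3)*(k - 4)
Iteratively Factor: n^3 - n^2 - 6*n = (n - 3)*(n^2 + 2*n) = (n - 3)*(n + 2)*(n)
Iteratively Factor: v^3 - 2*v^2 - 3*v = (v - 3)*(v^2 + v) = v*(v - 3)*(v + 1)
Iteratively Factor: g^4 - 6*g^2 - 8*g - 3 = (g + 1)*(g^3 - g^2 - 5*g - 3) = (g + 1)^2*(g^2 - 2*g - 3) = (g - 3)*(g + 1)^2*(g + 1)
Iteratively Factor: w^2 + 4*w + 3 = (w + 1)*(w + 3)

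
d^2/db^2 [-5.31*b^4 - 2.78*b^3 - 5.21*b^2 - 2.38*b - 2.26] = -63.72*b^2 - 16.68*b - 10.42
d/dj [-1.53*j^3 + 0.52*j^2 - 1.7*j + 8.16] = -4.59*j^2 + 1.04*j - 1.7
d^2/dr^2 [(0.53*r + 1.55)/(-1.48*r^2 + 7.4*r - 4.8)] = (-(0.53*r + 1.55)*(2.96*r - 7.4)*(5.92*r - 14.8) + (4.7064*r - 3.256)*(1.48*r^2 - 7.4*r + 4.8))/(1.48*r^2 - 7.4*r + 4.8)^3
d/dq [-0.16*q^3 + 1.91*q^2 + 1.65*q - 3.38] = -0.48*q^2 + 3.82*q + 1.65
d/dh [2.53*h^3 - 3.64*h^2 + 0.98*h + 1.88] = 7.59*h^2 - 7.28*h + 0.98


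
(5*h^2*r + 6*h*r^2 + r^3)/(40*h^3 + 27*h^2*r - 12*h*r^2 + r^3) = r*(5*h + r)/(40*h^2 - 13*h*r + r^2)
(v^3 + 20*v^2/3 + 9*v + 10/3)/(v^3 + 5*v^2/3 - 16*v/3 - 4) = (v^2 + 6*v + 5)/(v^2 + v - 6)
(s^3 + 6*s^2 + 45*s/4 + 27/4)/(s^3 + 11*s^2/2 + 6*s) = (2*s^2 + 9*s + 9)/(2*s*(s + 4))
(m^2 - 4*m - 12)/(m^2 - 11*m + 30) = (m + 2)/(m - 5)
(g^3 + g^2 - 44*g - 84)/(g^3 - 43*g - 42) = (g + 2)/(g + 1)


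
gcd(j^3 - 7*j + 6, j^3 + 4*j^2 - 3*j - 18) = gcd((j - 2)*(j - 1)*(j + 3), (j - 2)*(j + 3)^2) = j^2 + j - 6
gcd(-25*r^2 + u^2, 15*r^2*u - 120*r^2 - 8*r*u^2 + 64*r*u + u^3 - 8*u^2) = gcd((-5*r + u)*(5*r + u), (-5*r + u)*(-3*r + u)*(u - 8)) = 5*r - u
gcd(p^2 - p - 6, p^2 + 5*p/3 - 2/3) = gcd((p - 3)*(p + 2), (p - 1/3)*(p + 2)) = p + 2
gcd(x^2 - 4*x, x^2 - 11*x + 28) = x - 4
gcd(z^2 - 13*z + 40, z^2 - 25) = z - 5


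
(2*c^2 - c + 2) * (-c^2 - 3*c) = -2*c^4 - 5*c^3 + c^2 - 6*c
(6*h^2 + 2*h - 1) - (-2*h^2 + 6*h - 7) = 8*h^2 - 4*h + 6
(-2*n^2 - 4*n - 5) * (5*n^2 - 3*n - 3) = -10*n^4 - 14*n^3 - 7*n^2 + 27*n + 15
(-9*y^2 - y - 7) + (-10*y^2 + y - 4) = -19*y^2 - 11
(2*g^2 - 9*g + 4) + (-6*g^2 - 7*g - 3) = -4*g^2 - 16*g + 1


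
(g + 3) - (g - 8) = 11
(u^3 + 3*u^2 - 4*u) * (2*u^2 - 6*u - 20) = 2*u^5 - 46*u^3 - 36*u^2 + 80*u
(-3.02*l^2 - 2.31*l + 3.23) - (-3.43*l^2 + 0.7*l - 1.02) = 0.41*l^2 - 3.01*l + 4.25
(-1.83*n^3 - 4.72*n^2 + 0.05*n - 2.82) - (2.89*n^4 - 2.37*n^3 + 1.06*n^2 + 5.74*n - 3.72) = -2.89*n^4 + 0.54*n^3 - 5.78*n^2 - 5.69*n + 0.9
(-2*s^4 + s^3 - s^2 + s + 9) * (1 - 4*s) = 8*s^5 - 6*s^4 + 5*s^3 - 5*s^2 - 35*s + 9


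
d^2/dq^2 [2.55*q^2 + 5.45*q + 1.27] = 5.10000000000000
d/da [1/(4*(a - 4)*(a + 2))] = (1 - a)/(2*(a^4 - 4*a^3 - 12*a^2 + 32*a + 64))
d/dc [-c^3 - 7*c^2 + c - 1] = -3*c^2 - 14*c + 1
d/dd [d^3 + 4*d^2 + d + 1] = 3*d^2 + 8*d + 1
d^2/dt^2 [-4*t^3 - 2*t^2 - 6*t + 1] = -24*t - 4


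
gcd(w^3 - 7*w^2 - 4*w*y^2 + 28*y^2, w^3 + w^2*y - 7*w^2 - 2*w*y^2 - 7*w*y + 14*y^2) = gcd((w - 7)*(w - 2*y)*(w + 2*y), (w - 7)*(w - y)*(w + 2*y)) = w^2 + 2*w*y - 7*w - 14*y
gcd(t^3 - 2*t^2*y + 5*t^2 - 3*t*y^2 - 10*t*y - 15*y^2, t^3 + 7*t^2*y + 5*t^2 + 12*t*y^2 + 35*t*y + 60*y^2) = t + 5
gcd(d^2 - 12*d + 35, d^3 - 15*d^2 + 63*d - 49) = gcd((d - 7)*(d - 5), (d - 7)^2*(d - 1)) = d - 7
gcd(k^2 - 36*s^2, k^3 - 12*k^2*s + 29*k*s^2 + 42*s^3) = -k + 6*s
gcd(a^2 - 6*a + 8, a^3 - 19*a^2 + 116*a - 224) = a - 4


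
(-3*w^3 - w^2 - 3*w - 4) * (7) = -21*w^3 - 7*w^2 - 21*w - 28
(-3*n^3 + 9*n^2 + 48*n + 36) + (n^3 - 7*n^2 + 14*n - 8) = -2*n^3 + 2*n^2 + 62*n + 28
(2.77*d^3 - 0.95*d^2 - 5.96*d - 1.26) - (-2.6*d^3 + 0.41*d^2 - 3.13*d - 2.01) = 5.37*d^3 - 1.36*d^2 - 2.83*d + 0.75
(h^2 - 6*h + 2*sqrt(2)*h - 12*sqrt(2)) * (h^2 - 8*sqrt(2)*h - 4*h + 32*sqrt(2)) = h^4 - 10*h^3 - 6*sqrt(2)*h^3 - 8*h^2 + 60*sqrt(2)*h^2 - 144*sqrt(2)*h + 320*h - 768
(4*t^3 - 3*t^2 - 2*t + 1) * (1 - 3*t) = -12*t^4 + 13*t^3 + 3*t^2 - 5*t + 1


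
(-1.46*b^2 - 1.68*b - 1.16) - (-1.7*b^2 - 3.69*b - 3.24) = 0.24*b^2 + 2.01*b + 2.08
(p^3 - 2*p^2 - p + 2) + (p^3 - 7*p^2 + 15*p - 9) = 2*p^3 - 9*p^2 + 14*p - 7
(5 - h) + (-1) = 4 - h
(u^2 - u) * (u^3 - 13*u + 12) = u^5 - u^4 - 13*u^3 + 25*u^2 - 12*u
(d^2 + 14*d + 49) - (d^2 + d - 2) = 13*d + 51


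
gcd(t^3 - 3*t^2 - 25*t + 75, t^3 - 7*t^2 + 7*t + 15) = t^2 - 8*t + 15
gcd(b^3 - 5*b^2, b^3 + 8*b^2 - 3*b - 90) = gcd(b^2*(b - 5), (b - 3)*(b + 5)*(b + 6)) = 1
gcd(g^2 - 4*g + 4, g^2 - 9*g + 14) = g - 2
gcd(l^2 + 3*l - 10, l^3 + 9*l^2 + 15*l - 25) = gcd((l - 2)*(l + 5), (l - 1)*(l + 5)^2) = l + 5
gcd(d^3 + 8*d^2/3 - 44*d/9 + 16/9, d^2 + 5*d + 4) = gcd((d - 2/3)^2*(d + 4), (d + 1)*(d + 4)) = d + 4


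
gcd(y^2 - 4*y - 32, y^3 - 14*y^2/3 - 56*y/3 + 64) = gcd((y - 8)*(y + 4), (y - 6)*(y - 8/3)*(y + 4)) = y + 4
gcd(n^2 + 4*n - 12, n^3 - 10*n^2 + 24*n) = 1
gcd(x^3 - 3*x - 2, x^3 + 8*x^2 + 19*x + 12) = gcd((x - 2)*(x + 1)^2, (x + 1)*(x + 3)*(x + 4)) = x + 1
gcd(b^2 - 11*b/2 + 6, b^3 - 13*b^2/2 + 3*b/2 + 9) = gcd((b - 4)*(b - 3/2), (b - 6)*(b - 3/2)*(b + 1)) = b - 3/2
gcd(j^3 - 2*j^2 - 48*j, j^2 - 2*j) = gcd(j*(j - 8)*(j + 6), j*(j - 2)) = j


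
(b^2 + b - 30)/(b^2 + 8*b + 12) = (b - 5)/(b + 2)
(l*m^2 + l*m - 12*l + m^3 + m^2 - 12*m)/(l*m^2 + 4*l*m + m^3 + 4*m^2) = (m - 3)/m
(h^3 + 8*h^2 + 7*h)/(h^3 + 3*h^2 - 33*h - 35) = h/(h - 5)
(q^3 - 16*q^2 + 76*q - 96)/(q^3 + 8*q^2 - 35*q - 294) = (q^2 - 10*q + 16)/(q^2 + 14*q + 49)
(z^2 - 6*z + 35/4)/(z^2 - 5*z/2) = (z - 7/2)/z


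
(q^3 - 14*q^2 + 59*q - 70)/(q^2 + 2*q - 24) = (q^3 - 14*q^2 + 59*q - 70)/(q^2 + 2*q - 24)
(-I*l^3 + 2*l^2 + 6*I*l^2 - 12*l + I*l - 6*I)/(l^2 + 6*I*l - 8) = (-I*l^3 + l^2*(2 + 6*I) + l*(-12 + I) - 6*I)/(l^2 + 6*I*l - 8)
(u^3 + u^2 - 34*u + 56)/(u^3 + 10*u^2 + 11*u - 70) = (u - 4)/(u + 5)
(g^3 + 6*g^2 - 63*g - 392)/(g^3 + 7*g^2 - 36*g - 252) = (g^2 - g - 56)/(g^2 - 36)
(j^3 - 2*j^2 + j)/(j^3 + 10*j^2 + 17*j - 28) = j*(j - 1)/(j^2 + 11*j + 28)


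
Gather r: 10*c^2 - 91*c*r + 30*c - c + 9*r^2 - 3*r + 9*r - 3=10*c^2 + 29*c + 9*r^2 + r*(6 - 91*c) - 3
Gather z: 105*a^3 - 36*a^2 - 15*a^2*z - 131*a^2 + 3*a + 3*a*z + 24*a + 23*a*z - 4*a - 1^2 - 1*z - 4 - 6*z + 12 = 105*a^3 - 167*a^2 + 23*a + z*(-15*a^2 + 26*a - 7) + 7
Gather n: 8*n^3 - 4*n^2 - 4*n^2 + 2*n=8*n^3 - 8*n^2 + 2*n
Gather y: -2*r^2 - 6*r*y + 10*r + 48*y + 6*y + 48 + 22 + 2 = -2*r^2 + 10*r + y*(54 - 6*r) + 72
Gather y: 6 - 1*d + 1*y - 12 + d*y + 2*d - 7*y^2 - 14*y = d - 7*y^2 + y*(d - 13) - 6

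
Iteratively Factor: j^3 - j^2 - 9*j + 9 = (j + 3)*(j^2 - 4*j + 3) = (j - 1)*(j + 3)*(j - 3)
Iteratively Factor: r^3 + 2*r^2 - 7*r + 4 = (r + 4)*(r^2 - 2*r + 1) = (r - 1)*(r + 4)*(r - 1)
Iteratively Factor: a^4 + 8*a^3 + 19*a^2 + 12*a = (a + 1)*(a^3 + 7*a^2 + 12*a) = (a + 1)*(a + 3)*(a^2 + 4*a) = (a + 1)*(a + 3)*(a + 4)*(a)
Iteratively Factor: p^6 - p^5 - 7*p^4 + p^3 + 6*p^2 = (p + 2)*(p^5 - 3*p^4 - p^3 + 3*p^2) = (p - 1)*(p + 2)*(p^4 - 2*p^3 - 3*p^2) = (p - 1)*(p + 1)*(p + 2)*(p^3 - 3*p^2) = (p - 3)*(p - 1)*(p + 1)*(p + 2)*(p^2) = p*(p - 3)*(p - 1)*(p + 1)*(p + 2)*(p)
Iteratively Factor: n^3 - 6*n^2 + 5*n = (n - 5)*(n^2 - n) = (n - 5)*(n - 1)*(n)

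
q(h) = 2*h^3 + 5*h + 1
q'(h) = 6*h^2 + 5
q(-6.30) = -530.59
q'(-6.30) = 243.14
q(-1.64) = -16.02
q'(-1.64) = 21.14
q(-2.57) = -45.80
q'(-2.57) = 44.63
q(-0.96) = -5.57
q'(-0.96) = 10.53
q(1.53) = 15.81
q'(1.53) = 19.05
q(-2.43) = -39.85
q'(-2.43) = 40.43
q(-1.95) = -23.58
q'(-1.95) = 27.82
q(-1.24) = -9.01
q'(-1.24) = 14.23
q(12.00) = 3517.00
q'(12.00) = 869.00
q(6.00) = 463.00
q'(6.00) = 221.00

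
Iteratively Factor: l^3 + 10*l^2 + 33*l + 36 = (l + 4)*(l^2 + 6*l + 9) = (l + 3)*(l + 4)*(l + 3)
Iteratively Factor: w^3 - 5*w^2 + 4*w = (w - 4)*(w^2 - w) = w*(w - 4)*(w - 1)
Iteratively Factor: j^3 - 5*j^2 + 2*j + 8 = (j - 4)*(j^2 - j - 2) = (j - 4)*(j - 2)*(j + 1)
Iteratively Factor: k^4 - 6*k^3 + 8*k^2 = (k)*(k^3 - 6*k^2 + 8*k) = k^2*(k^2 - 6*k + 8) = k^2*(k - 2)*(k - 4)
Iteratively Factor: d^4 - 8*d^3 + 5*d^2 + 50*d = (d - 5)*(d^3 - 3*d^2 - 10*d) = (d - 5)*(d + 2)*(d^2 - 5*d) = d*(d - 5)*(d + 2)*(d - 5)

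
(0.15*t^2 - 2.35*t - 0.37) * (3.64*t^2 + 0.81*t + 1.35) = 0.546*t^4 - 8.4325*t^3 - 3.0478*t^2 - 3.4722*t - 0.4995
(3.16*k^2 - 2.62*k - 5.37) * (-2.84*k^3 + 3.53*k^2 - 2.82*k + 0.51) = -8.9744*k^5 + 18.5956*k^4 - 2.909*k^3 - 9.9561*k^2 + 13.8072*k - 2.7387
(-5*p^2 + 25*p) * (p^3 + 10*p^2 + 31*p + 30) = -5*p^5 - 25*p^4 + 95*p^3 + 625*p^2 + 750*p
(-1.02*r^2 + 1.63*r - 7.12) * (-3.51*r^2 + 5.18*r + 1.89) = 3.5802*r^4 - 11.0049*r^3 + 31.5068*r^2 - 33.8009*r - 13.4568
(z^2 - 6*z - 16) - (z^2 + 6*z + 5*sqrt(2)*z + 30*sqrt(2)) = -12*z - 5*sqrt(2)*z - 30*sqrt(2) - 16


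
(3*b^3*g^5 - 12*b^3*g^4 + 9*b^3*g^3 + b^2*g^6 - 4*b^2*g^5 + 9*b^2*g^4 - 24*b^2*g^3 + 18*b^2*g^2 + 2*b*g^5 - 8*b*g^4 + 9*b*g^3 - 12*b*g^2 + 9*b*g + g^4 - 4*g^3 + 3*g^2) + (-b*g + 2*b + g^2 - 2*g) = 3*b^3*g^5 - 12*b^3*g^4 + 9*b^3*g^3 + b^2*g^6 - 4*b^2*g^5 + 9*b^2*g^4 - 24*b^2*g^3 + 18*b^2*g^2 + 2*b*g^5 - 8*b*g^4 + 9*b*g^3 - 12*b*g^2 + 8*b*g + 2*b + g^4 - 4*g^3 + 4*g^2 - 2*g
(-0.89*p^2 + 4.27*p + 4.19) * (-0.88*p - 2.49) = 0.7832*p^3 - 1.5415*p^2 - 14.3195*p - 10.4331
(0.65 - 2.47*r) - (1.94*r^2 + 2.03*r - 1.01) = -1.94*r^2 - 4.5*r + 1.66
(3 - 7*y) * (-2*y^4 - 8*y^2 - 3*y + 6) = 14*y^5 - 6*y^4 + 56*y^3 - 3*y^2 - 51*y + 18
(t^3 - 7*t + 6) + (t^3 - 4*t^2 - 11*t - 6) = 2*t^3 - 4*t^2 - 18*t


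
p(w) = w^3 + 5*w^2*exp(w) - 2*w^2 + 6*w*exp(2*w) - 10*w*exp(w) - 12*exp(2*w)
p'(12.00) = 3337744944646.18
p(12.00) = 1589444982105.46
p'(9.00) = 5912598147.51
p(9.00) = 2760271742.21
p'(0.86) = -59.00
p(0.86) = -50.63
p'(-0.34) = -16.19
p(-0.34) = -4.55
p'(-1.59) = 12.94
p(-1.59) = -4.15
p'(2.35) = 1313.31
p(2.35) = 275.94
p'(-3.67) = 56.51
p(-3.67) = -73.74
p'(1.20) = -49.46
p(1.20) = -70.00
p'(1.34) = -31.88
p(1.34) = -75.83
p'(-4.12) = 68.60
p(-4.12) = -101.85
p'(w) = 5*w^2*exp(w) + 3*w^2 + 12*w*exp(2*w) - 4*w - 18*exp(2*w) - 10*exp(w)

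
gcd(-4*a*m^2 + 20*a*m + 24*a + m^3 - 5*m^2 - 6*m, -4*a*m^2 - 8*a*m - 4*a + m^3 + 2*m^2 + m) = 4*a*m + 4*a - m^2 - m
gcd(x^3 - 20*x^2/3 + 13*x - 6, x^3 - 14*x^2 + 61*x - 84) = x - 3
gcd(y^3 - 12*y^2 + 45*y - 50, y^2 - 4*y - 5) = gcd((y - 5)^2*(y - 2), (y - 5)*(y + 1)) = y - 5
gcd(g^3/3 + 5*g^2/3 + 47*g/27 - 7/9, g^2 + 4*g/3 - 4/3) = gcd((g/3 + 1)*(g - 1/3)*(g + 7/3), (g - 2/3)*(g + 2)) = 1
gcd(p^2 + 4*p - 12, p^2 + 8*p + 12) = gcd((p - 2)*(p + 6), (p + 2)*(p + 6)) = p + 6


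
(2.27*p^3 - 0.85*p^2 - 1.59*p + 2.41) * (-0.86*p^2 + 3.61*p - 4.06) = -1.9522*p^5 + 8.9257*p^4 - 10.9173*p^3 - 4.3615*p^2 + 15.1555*p - 9.7846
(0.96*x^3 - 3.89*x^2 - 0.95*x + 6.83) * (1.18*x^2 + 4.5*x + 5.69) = 1.1328*x^5 - 0.2702*x^4 - 13.1636*x^3 - 18.3497*x^2 + 25.3295*x + 38.8627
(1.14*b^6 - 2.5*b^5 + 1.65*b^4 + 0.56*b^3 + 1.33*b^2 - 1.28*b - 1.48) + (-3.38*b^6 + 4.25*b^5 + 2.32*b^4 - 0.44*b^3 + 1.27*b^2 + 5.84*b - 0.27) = -2.24*b^6 + 1.75*b^5 + 3.97*b^4 + 0.12*b^3 + 2.6*b^2 + 4.56*b - 1.75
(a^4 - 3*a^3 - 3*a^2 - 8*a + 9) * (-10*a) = -10*a^5 + 30*a^4 + 30*a^3 + 80*a^2 - 90*a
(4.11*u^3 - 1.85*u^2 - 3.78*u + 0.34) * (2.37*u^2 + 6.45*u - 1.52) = 9.7407*u^5 + 22.125*u^4 - 27.1383*u^3 - 20.7632*u^2 + 7.9386*u - 0.5168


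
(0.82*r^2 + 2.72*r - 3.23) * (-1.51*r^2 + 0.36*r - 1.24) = -1.2382*r^4 - 3.812*r^3 + 4.8397*r^2 - 4.5356*r + 4.0052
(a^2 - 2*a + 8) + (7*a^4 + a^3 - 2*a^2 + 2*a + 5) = 7*a^4 + a^3 - a^2 + 13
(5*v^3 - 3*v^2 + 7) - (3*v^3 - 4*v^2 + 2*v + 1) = 2*v^3 + v^2 - 2*v + 6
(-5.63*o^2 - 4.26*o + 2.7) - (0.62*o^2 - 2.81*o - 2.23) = -6.25*o^2 - 1.45*o + 4.93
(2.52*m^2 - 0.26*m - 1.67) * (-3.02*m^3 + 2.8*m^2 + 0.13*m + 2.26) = -7.6104*m^5 + 7.8412*m^4 + 4.643*m^3 + 0.9854*m^2 - 0.8047*m - 3.7742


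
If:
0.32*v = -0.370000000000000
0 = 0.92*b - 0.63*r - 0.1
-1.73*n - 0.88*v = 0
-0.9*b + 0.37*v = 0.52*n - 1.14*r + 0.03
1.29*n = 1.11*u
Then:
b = 1.24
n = 0.59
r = 1.64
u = 0.68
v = -1.16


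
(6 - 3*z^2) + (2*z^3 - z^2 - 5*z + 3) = 2*z^3 - 4*z^2 - 5*z + 9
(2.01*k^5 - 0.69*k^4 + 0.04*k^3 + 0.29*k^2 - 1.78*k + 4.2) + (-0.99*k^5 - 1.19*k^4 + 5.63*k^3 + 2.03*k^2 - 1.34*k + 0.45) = 1.02*k^5 - 1.88*k^4 + 5.67*k^3 + 2.32*k^2 - 3.12*k + 4.65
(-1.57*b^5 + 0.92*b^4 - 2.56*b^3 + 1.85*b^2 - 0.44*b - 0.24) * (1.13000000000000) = -1.7741*b^5 + 1.0396*b^4 - 2.8928*b^3 + 2.0905*b^2 - 0.4972*b - 0.2712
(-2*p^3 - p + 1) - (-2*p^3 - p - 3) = 4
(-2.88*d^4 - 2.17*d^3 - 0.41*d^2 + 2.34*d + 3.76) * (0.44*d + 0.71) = -1.2672*d^5 - 2.9996*d^4 - 1.7211*d^3 + 0.7385*d^2 + 3.3158*d + 2.6696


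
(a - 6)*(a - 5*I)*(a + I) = a^3 - 6*a^2 - 4*I*a^2 + 5*a + 24*I*a - 30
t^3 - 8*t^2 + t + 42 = (t - 7)*(t - 3)*(t + 2)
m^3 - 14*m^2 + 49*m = m*(m - 7)^2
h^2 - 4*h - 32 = (h - 8)*(h + 4)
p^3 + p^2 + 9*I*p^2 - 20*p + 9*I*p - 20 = (p + 1)*(p + 4*I)*(p + 5*I)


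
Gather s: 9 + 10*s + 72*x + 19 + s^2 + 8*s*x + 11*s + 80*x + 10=s^2 + s*(8*x + 21) + 152*x + 38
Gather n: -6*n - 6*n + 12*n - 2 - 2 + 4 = 0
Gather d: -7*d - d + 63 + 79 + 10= 152 - 8*d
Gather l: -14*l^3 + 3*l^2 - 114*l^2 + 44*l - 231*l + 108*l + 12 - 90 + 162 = -14*l^3 - 111*l^2 - 79*l + 84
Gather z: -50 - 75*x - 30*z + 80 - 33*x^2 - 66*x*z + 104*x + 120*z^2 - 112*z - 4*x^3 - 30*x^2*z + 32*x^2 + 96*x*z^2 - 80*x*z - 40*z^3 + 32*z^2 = -4*x^3 - x^2 + 29*x - 40*z^3 + z^2*(96*x + 152) + z*(-30*x^2 - 146*x - 142) + 30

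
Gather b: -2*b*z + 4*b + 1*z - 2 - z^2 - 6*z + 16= b*(4 - 2*z) - z^2 - 5*z + 14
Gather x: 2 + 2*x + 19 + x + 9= 3*x + 30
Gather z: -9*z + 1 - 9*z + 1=2 - 18*z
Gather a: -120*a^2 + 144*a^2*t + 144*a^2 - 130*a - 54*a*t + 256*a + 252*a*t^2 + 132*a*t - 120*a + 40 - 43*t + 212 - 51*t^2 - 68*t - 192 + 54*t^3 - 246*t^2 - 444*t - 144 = a^2*(144*t + 24) + a*(252*t^2 + 78*t + 6) + 54*t^3 - 297*t^2 - 555*t - 84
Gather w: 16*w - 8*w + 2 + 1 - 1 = 8*w + 2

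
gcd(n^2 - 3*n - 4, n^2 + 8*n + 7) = n + 1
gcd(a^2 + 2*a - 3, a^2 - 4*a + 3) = a - 1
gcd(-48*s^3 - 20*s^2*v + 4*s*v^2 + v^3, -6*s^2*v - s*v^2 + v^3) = 2*s + v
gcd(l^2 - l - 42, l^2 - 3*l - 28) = l - 7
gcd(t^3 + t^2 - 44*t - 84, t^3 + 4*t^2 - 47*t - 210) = t^2 - t - 42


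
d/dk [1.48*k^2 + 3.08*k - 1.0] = 2.96*k + 3.08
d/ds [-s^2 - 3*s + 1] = -2*s - 3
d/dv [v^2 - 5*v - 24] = 2*v - 5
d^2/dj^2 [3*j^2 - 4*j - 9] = 6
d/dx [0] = 0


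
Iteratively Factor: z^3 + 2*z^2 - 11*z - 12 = (z + 4)*(z^2 - 2*z - 3) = (z + 1)*(z + 4)*(z - 3)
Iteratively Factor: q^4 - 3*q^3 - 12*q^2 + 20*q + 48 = (q + 2)*(q^3 - 5*q^2 - 2*q + 24) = (q - 3)*(q + 2)*(q^2 - 2*q - 8) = (q - 4)*(q - 3)*(q + 2)*(q + 2)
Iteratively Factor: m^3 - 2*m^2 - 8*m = (m)*(m^2 - 2*m - 8) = m*(m + 2)*(m - 4)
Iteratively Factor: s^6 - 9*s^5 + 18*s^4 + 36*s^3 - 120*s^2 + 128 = (s - 4)*(s^5 - 5*s^4 - 2*s^3 + 28*s^2 - 8*s - 32) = (s - 4)*(s + 2)*(s^4 - 7*s^3 + 12*s^2 + 4*s - 16) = (s - 4)*(s - 2)*(s + 2)*(s^3 - 5*s^2 + 2*s + 8) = (s - 4)*(s - 2)*(s + 1)*(s + 2)*(s^2 - 6*s + 8) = (s - 4)^2*(s - 2)*(s + 1)*(s + 2)*(s - 2)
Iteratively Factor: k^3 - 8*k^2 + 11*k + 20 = (k - 4)*(k^2 - 4*k - 5) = (k - 5)*(k - 4)*(k + 1)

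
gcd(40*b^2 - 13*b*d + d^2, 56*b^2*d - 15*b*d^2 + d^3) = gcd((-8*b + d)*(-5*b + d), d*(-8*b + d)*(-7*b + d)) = 8*b - d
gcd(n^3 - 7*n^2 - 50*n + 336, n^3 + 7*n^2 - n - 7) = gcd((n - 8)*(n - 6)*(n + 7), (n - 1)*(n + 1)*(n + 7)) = n + 7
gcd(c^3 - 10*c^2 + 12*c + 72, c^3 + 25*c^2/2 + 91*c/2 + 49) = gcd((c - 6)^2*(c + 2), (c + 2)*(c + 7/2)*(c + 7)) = c + 2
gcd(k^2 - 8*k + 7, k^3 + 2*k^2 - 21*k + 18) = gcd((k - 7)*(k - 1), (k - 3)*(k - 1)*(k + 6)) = k - 1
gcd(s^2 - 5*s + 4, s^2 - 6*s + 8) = s - 4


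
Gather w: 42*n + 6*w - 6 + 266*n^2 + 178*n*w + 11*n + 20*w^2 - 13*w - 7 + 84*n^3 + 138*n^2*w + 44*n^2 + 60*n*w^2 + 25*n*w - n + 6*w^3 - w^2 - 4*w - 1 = 84*n^3 + 310*n^2 + 52*n + 6*w^3 + w^2*(60*n + 19) + w*(138*n^2 + 203*n - 11) - 14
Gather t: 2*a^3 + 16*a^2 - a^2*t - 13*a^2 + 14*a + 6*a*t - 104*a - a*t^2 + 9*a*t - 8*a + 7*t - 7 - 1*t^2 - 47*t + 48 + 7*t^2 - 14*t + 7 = 2*a^3 + 3*a^2 - 98*a + t^2*(6 - a) + t*(-a^2 + 15*a - 54) + 48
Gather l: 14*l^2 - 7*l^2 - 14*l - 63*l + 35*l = 7*l^2 - 42*l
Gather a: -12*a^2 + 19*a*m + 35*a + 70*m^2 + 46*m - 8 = -12*a^2 + a*(19*m + 35) + 70*m^2 + 46*m - 8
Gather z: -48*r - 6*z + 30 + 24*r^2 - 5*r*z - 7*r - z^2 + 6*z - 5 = 24*r^2 - 5*r*z - 55*r - z^2 + 25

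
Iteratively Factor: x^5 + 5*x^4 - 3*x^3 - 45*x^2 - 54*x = (x + 3)*(x^4 + 2*x^3 - 9*x^2 - 18*x) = (x + 2)*(x + 3)*(x^3 - 9*x) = (x - 3)*(x + 2)*(x + 3)*(x^2 + 3*x) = (x - 3)*(x + 2)*(x + 3)^2*(x)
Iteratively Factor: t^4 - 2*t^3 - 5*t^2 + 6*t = (t - 1)*(t^3 - t^2 - 6*t) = (t - 1)*(t + 2)*(t^2 - 3*t) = t*(t - 1)*(t + 2)*(t - 3)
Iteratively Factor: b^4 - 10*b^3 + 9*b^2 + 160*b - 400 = (b - 4)*(b^3 - 6*b^2 - 15*b + 100) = (b - 4)*(b + 4)*(b^2 - 10*b + 25) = (b - 5)*(b - 4)*(b + 4)*(b - 5)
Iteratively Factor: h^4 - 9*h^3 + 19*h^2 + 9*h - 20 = (h - 5)*(h^3 - 4*h^2 - h + 4) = (h - 5)*(h - 1)*(h^2 - 3*h - 4) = (h - 5)*(h - 4)*(h - 1)*(h + 1)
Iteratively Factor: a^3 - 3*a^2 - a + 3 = (a + 1)*(a^2 - 4*a + 3) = (a - 3)*(a + 1)*(a - 1)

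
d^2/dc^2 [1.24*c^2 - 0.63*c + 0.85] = 2.48000000000000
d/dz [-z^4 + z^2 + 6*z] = -4*z^3 + 2*z + 6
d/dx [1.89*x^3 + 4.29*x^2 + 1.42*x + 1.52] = 5.67*x^2 + 8.58*x + 1.42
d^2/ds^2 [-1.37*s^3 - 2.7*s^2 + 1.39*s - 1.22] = -8.22*s - 5.4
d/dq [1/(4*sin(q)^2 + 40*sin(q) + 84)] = -(sin(q) + 5)*cos(q)/(2*(sin(q)^2 + 10*sin(q) + 21)^2)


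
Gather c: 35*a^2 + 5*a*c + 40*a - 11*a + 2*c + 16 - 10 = 35*a^2 + 29*a + c*(5*a + 2) + 6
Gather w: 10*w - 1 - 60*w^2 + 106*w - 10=-60*w^2 + 116*w - 11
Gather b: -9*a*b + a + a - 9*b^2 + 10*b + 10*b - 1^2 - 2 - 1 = 2*a - 9*b^2 + b*(20 - 9*a) - 4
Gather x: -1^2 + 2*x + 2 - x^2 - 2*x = 1 - x^2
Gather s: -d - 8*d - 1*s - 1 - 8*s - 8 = -9*d - 9*s - 9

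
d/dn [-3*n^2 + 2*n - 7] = 2 - 6*n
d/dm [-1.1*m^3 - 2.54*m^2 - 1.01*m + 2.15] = -3.3*m^2 - 5.08*m - 1.01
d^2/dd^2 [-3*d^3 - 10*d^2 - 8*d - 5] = -18*d - 20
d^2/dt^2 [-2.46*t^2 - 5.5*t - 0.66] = -4.92000000000000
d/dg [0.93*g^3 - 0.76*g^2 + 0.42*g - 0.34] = 2.79*g^2 - 1.52*g + 0.42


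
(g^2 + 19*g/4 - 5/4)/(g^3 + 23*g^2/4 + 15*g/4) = (4*g - 1)/(g*(4*g + 3))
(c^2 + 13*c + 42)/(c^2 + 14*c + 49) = (c + 6)/(c + 7)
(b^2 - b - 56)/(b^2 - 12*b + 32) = (b + 7)/(b - 4)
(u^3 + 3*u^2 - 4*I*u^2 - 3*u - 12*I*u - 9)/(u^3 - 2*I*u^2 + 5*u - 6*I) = (u + 3)/(u + 2*I)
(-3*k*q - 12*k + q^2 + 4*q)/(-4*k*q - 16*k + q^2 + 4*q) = (-3*k + q)/(-4*k + q)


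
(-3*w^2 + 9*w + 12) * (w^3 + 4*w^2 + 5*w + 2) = -3*w^5 - 3*w^4 + 33*w^3 + 87*w^2 + 78*w + 24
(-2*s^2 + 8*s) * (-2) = 4*s^2 - 16*s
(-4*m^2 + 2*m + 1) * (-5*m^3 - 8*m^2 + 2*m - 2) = 20*m^5 + 22*m^4 - 29*m^3 + 4*m^2 - 2*m - 2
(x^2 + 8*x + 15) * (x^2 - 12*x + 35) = x^4 - 4*x^3 - 46*x^2 + 100*x + 525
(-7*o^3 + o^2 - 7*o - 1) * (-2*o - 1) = 14*o^4 + 5*o^3 + 13*o^2 + 9*o + 1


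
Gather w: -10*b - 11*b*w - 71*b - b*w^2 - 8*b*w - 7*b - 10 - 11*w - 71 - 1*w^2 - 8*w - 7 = -88*b + w^2*(-b - 1) + w*(-19*b - 19) - 88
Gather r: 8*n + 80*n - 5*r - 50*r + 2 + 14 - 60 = 88*n - 55*r - 44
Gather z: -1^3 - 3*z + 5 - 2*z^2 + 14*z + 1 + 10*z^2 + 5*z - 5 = 8*z^2 + 16*z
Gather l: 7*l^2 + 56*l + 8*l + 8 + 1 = 7*l^2 + 64*l + 9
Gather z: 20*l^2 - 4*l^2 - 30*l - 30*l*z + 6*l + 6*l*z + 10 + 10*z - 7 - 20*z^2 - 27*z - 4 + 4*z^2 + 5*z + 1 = 16*l^2 - 24*l - 16*z^2 + z*(-24*l - 12)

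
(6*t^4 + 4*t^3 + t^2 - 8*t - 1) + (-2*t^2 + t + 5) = 6*t^4 + 4*t^3 - t^2 - 7*t + 4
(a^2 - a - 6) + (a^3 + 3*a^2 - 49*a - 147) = a^3 + 4*a^2 - 50*a - 153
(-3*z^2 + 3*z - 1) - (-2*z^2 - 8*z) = -z^2 + 11*z - 1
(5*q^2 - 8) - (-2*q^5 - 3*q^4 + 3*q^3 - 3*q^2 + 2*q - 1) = 2*q^5 + 3*q^4 - 3*q^3 + 8*q^2 - 2*q - 7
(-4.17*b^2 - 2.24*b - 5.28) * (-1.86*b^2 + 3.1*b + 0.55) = 7.7562*b^4 - 8.7606*b^3 + 0.583299999999999*b^2 - 17.6*b - 2.904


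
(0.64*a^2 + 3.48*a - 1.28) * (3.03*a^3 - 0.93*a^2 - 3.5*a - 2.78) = 1.9392*a^5 + 9.9492*a^4 - 9.3548*a^3 - 12.7688*a^2 - 5.1944*a + 3.5584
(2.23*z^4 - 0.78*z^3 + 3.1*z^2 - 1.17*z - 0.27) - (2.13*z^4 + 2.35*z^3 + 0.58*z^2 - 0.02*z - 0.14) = 0.1*z^4 - 3.13*z^3 + 2.52*z^2 - 1.15*z - 0.13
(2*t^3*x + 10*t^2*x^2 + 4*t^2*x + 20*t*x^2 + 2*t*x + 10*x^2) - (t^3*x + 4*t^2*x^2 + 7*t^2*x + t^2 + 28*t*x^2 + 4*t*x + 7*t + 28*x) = t^3*x + 6*t^2*x^2 - 3*t^2*x - t^2 - 8*t*x^2 - 2*t*x - 7*t + 10*x^2 - 28*x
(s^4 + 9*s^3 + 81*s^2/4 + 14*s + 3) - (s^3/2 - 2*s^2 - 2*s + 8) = s^4 + 17*s^3/2 + 89*s^2/4 + 16*s - 5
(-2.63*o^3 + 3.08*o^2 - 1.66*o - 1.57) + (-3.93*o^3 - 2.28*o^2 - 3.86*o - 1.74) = -6.56*o^3 + 0.8*o^2 - 5.52*o - 3.31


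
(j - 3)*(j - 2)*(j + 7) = j^3 + 2*j^2 - 29*j + 42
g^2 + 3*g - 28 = (g - 4)*(g + 7)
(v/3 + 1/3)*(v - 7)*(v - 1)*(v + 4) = v^4/3 - v^3 - 29*v^2/3 + v + 28/3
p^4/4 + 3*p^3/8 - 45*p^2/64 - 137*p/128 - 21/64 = (p/4 + 1/2)*(p - 7/4)*(p + 1/2)*(p + 3/4)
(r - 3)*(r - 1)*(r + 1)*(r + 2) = r^4 - r^3 - 7*r^2 + r + 6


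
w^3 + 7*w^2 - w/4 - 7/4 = (w - 1/2)*(w + 1/2)*(w + 7)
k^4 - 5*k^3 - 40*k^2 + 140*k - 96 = (k - 8)*(k - 2)*(k - 1)*(k + 6)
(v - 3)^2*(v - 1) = v^3 - 7*v^2 + 15*v - 9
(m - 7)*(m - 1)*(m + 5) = m^3 - 3*m^2 - 33*m + 35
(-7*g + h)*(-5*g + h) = 35*g^2 - 12*g*h + h^2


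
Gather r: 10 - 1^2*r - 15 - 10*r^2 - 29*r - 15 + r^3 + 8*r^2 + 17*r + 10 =r^3 - 2*r^2 - 13*r - 10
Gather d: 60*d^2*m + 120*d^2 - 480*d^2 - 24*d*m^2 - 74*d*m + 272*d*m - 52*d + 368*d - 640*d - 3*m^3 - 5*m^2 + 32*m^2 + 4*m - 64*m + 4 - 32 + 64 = d^2*(60*m - 360) + d*(-24*m^2 + 198*m - 324) - 3*m^3 + 27*m^2 - 60*m + 36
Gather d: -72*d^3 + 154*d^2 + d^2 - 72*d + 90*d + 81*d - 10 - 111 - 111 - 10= -72*d^3 + 155*d^2 + 99*d - 242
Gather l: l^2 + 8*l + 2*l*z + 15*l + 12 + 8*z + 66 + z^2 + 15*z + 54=l^2 + l*(2*z + 23) + z^2 + 23*z + 132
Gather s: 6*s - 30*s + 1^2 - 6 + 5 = -24*s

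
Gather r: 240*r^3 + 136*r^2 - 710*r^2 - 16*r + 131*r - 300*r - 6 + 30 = 240*r^3 - 574*r^2 - 185*r + 24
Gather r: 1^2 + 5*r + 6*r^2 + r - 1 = 6*r^2 + 6*r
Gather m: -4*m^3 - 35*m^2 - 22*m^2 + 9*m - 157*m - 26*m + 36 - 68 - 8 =-4*m^3 - 57*m^2 - 174*m - 40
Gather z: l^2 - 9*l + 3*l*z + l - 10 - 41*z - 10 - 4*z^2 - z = l^2 - 8*l - 4*z^2 + z*(3*l - 42) - 20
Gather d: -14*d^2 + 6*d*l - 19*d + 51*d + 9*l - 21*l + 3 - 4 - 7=-14*d^2 + d*(6*l + 32) - 12*l - 8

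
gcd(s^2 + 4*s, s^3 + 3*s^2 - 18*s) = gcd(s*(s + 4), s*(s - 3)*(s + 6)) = s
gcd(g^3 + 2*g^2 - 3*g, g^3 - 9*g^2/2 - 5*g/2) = g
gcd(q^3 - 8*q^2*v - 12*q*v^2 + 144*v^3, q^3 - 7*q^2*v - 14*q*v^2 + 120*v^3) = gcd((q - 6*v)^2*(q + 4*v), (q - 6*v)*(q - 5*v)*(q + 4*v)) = q^2 - 2*q*v - 24*v^2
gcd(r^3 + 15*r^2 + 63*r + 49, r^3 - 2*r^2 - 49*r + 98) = r + 7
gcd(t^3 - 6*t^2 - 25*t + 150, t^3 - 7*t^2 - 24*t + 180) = t^2 - t - 30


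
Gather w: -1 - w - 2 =-w - 3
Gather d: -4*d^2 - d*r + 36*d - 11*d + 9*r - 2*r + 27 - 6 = -4*d^2 + d*(25 - r) + 7*r + 21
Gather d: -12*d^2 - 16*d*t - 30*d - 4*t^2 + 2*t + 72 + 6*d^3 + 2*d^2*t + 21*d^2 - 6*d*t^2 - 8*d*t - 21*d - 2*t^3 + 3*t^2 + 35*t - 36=6*d^3 + d^2*(2*t + 9) + d*(-6*t^2 - 24*t - 51) - 2*t^3 - t^2 + 37*t + 36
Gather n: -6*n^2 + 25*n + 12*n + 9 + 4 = -6*n^2 + 37*n + 13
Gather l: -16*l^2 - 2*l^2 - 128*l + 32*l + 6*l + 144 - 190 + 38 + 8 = -18*l^2 - 90*l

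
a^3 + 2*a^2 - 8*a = a*(a - 2)*(a + 4)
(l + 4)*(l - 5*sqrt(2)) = l^2 - 5*sqrt(2)*l + 4*l - 20*sqrt(2)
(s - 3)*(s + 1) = s^2 - 2*s - 3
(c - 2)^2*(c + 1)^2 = c^4 - 2*c^3 - 3*c^2 + 4*c + 4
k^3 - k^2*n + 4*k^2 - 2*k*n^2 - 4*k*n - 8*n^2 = (k + 4)*(k - 2*n)*(k + n)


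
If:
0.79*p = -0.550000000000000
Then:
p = -0.70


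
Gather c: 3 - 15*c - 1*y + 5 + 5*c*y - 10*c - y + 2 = c*(5*y - 25) - 2*y + 10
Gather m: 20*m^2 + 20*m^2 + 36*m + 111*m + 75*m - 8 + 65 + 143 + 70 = 40*m^2 + 222*m + 270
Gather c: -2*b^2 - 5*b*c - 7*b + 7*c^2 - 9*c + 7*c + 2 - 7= -2*b^2 - 7*b + 7*c^2 + c*(-5*b - 2) - 5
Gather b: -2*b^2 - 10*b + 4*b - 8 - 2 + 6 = -2*b^2 - 6*b - 4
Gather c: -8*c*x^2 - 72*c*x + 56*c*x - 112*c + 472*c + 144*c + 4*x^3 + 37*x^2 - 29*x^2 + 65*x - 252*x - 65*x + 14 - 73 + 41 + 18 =c*(-8*x^2 - 16*x + 504) + 4*x^3 + 8*x^2 - 252*x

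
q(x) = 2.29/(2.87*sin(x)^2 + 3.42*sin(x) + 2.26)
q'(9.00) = 0.70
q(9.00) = 0.55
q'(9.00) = 0.70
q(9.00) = 0.55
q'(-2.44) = -0.32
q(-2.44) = 1.83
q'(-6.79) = -0.78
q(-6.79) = 1.79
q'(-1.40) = 0.31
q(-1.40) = 1.37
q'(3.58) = 1.16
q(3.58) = 1.73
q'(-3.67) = 0.56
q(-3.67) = 0.49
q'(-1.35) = 0.40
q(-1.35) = 1.38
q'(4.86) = 0.27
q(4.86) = 1.36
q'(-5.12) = -0.13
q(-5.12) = 0.29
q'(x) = 2.29*(-5.74*sin(x)*cos(x) - 3.42*cos(x))/(2.87*sin(x)^2 + 3.42*sin(x) + 2.26)^2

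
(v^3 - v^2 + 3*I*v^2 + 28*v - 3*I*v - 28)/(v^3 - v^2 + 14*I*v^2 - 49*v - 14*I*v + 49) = (v - 4*I)/(v + 7*I)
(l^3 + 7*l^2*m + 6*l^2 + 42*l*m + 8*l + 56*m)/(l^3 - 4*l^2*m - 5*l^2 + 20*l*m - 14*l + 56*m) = (l^2 + 7*l*m + 4*l + 28*m)/(l^2 - 4*l*m - 7*l + 28*m)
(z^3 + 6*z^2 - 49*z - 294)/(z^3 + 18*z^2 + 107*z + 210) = (z - 7)/(z + 5)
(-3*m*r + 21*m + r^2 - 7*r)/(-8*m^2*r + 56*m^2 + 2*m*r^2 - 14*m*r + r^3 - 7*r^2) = (-3*m + r)/(-8*m^2 + 2*m*r + r^2)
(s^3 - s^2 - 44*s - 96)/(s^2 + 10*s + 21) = (s^2 - 4*s - 32)/(s + 7)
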